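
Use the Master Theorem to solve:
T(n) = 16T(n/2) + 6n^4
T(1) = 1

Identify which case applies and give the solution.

a=16, b=2, f(n)=6n^4. log_2(16) = 4. Since c=4 = 4, Case 2 applies: T(n) = Θ(n^log_b(a) · log n) = O(n^4 log n).

Answer: O(n^4 log n) - Case 2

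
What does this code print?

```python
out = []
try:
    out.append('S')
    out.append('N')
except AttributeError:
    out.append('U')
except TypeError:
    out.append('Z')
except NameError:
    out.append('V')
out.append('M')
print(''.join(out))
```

Execution trace: 'S' (try body) → 'N' (try body, no exception) → 'M' (after the try/except). Output: SNM

Answer: SNM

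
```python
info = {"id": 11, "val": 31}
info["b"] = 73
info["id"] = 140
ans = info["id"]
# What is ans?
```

Trace:
`info = {"id": 11, "val": 31}` → info = {'id': 11, 'val': 31}
`info["b"] = 73` → info = {'id': 11, 'val': 31, 'b': 73}
`info["id"] = 140` → info = {'id': 140, 'val': 31, 'b': 73}
`ans = info["id"]` → ans = 140
So ans = 140

Answer: 140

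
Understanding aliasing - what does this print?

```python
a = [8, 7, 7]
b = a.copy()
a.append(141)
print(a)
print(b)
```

Key concept: list.copy() creates independent copy.
Step by step:
`a = [8, 7, 7]` → a = [8, 7, 7]
`b = a.copy()` → b = [8, 7, 7]
`a.append(141)` → a = [8, 7, 7, 141]
`print(a)` → prints [8, 7, 7, 141]
`print(b)` → prints [8, 7, 7]

Answer:
[8, 7, 7, 141]
[8, 7, 7]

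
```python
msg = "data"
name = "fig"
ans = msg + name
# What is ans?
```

Trace:
`msg = "data"` → msg = 'data'
`name = "fig"` → name = 'fig'
`ans = msg + name` → ans = 'datafig'
So ans = 'datafig'

Answer: 'datafig'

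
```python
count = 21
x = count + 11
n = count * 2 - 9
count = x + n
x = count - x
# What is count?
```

Trace:
`count = 21` → count = 21
`x = count + 11` → x = 32
`n = count * 2 - 9` → n = 33
`count = x + n` → count = 65
`x = count - x` → x = 33
So count = 65

Answer: 65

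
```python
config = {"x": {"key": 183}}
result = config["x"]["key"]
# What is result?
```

Trace:
`config = {"x": {"key": 183}}` → config = {'x': {'key': 183}}
`result = config["x"]["key"]` → result = 183
So result = 183

Answer: 183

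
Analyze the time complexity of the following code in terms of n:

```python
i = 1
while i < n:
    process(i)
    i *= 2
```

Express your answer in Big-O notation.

This is Logarithmic loop. Time complexity: O(log n).

Answer: O(log n)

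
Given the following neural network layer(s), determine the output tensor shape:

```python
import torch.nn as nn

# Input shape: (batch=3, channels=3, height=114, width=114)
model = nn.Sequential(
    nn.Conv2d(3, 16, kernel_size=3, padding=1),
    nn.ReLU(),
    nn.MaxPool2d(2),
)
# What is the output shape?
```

Input: (3, 3, 114, 114) -> after Conv2d: (3, 16, 114, 114) -> after ReLU: (3, 16, 114, 114) -> Output: (3, 16, 57, 57)

Answer: (3, 16, 57, 57)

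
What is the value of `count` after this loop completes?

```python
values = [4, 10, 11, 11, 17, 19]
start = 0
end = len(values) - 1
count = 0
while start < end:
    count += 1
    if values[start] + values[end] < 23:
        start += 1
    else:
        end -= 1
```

Steps to find pair summing to 23
`count` takes the values: 0 → 1 → 2 → 3 → 4 → 5

Answer: 5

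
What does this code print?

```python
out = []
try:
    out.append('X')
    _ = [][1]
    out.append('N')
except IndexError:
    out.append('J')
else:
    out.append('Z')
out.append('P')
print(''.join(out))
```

Execution trace: 'X' (try body) → 'J' (except IndexError) → 'P' (after the try/except). Output: XJP

Answer: XJP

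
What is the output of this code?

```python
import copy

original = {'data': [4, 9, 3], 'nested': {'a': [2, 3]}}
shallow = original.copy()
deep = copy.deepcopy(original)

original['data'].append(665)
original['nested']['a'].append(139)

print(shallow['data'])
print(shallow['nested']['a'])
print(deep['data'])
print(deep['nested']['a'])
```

Key concept: comparing shallow vs deep copy.
Step by step:
`original = {'data': [4, 9, 3], 'nested': {'a': [2, 3]}}` → original = {'data': [4, 9, 3], 'nested': {'a': [2, 3]}}
`shallow = original.copy()` → shallow = {'data': [4, 9, 3], 'nested': {'a': [2, 3]}}
`deep = copy.deepcopy(original)` → deep = {'data': [4, 9, 3], 'nested': {'a': [2, 3]}}
`original['data'].append(665)` → original = {'data': [4, 9, 3, 665], 'nested': {'a': [2, 3]}}; shallow = {'data': [4, 9, 3, 665], 'nested': {'a': [2, 3]}}
`original['nested']['a'].append(139)` → original = {'data': [4, 9, 3, 665], 'nested': {'a': [2, 3, 139]}}; shallow = {'data': [4, 9, 3, 665], 'nested': {'a': [2, 3, 139]}}
`print(shallow['data'])` → prints [4, 9, 3, 665]
`print(shallow['nested']['a'])` → prints [2, 3, 139]
`print(deep['data'])` → prints [4, 9, 3]
`print(deep['nested']['a'])` → prints [2, 3]

Answer:
[4, 9, 3, 665]
[2, 3, 139]
[4, 9, 3]
[2, 3]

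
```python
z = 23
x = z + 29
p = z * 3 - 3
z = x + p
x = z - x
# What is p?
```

Trace:
`z = 23` → z = 23
`x = z + 29` → x = 52
`p = z * 3 - 3` → p = 66
`z = x + p` → z = 118
`x = z - x` → x = 66
So p = 66

Answer: 66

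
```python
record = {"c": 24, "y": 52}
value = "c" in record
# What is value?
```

Trace:
`record = {"c": 24, "y": 52}` → record = {'c': 24, 'y': 52}
`value = "c" in record` → value = True
So value = True

Answer: True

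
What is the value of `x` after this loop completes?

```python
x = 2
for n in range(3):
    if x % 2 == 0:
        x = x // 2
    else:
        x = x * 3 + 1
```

Collatz-style transformation from 2
`x` takes the values: 2 → 1 → 4 → 2

Answer: 2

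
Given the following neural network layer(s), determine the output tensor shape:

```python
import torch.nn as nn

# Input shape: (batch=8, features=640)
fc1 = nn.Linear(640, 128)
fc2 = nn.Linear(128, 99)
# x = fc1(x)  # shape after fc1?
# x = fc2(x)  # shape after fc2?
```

Input: (8, 640) -> after fc1: (8, 128) -> Output: (8, 99)

Answer: (8, 99)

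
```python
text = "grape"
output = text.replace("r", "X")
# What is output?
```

Trace:
`text = "grape"` → text = 'grape'
`output = text.replace("r", "X")` → output = 'gXape'
So output = 'gXape'

Answer: 'gXape'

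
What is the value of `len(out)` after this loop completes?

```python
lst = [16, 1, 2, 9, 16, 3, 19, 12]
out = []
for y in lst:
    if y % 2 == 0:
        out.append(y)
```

Count even numbers in [16, 1, 2, 9, 16, 3, 19, 12]
`out` takes the values: [] → [16] → [16, 2] → [16, 2, 16] → [16, 2, 16, 12]
So `len(out)` = 4

Answer: 4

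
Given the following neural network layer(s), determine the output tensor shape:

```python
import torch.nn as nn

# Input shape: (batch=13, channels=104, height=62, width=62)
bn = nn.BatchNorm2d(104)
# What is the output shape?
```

Input: (13, 104, 62, 62) -> Output: (13, 104, 62, 62)

Answer: (13, 104, 62, 62)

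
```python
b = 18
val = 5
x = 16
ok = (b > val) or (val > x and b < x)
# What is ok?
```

Trace:
`b = 18` → b = 18
`val = 5` → val = 5
`x = 16` → x = 16
`ok = (b > val) or (val > x and b < x)` → ok = True
So ok = True

Answer: True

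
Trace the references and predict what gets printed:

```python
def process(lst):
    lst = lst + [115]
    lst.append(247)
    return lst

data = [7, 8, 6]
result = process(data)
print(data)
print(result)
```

Key concept: rebinding parameter vs mutation.
Step by step:
`data = [7, 8, 6]` → data = [7, 8, 6]
`result = process(data)` → result = [7, 8, 6, 115, 247]
`print(data)` → prints [7, 8, 6]
`print(result)` → prints [7, 8, 6, 115, 247]

Answer:
[7, 8, 6]
[7, 8, 6, 115, 247]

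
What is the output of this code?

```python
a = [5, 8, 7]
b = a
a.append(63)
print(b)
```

Key concept: basic list aliasing.
Step by step:
`a = [5, 8, 7]` → a = [5, 8, 7]
`b = a` → b = [5, 8, 7] (same object as a)
`a.append(63)` → a = [5, 8, 7, 63] (same object as b); b = [5, 8, 7, 63] (same object as a)
`print(b)` → prints [5, 8, 7, 63]

Answer: [5, 8, 7, 63]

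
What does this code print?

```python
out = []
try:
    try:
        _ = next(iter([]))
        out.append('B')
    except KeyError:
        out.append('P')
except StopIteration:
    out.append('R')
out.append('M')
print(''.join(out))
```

Execution trace: 'R' (outer except StopIteration) → 'M' (after the try/except). Output: RM

Answer: RM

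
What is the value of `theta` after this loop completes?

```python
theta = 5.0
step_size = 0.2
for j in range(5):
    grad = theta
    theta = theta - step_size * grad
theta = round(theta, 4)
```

Gradient descent: w = 5.0 * (1 - 0.2)^5
`theta` takes the values: 5.0 → 4.0 → 3.2 → 2.56 → 2.048 → 1.6384

Answer: 1.6384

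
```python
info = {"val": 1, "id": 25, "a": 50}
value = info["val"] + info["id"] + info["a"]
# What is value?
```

Trace:
`info = {"val": 1, "id": 25, "a": 50}` → info = {'val': 1, 'id': 25, 'a': 50}
`value = info["val"] + info["id"] + info["a"]` → value = 76
So value = 76

Answer: 76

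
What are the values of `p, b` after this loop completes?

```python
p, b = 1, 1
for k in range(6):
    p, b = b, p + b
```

Fibonacci: after 6 iterations
`p, b` takes the values: (1, 1) → (1, 2) → (2, 3) → (3, 5) → (5, 8) → (8, 13) → (13, 21)

Answer: 13, 21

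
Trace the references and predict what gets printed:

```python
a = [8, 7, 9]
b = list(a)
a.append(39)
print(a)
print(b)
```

Key concept: list() constructor creates copy.
Step by step:
`a = [8, 7, 9]` → a = [8, 7, 9]
`b = list(a)` → b = [8, 7, 9]
`a.append(39)` → a = [8, 7, 9, 39]
`print(a)` → prints [8, 7, 9, 39]
`print(b)` → prints [8, 7, 9]

Answer:
[8, 7, 9, 39]
[8, 7, 9]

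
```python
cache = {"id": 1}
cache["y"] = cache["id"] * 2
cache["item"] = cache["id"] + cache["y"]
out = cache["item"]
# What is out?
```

Trace:
`cache = {"id": 1}` → cache = {'id': 1}
`cache["y"] = cache["id"] * 2` → cache = {'id': 1, 'y': 2}
`cache["item"] = cache["id"] + cache["y"]` → cache = {'id': 1, 'y': 2, 'item': 3}
`out = cache["item"]` → out = 3
So out = 3

Answer: 3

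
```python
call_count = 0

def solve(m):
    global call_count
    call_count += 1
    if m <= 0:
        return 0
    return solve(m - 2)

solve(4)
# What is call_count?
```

Linear recursion stepping by 2: 3 calls from m=4 down to ≤0.

Answer: 3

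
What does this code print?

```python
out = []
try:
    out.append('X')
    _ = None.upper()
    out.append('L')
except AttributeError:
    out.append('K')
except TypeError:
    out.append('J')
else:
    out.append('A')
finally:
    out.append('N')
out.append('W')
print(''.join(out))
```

Execution trace: 'X' (try body) → 'K' (except AttributeError) → 'N' (finally) → 'W' (after the try/except). Output: XKNW

Answer: XKNW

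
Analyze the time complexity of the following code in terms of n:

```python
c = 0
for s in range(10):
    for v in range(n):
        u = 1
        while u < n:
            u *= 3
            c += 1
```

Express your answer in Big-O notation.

Each loop level contributes: 1 × n × log n. Multiplying the contributions gives O(n log n).

Answer: O(n log n)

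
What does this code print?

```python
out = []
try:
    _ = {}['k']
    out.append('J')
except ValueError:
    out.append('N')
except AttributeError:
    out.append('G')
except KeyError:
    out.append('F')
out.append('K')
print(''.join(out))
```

Execution trace: 'F' (except KeyError) → 'K' (after the try/except). Output: FK

Answer: FK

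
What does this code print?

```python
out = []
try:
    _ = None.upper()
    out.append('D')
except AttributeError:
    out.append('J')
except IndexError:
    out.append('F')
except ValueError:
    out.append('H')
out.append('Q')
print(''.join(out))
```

Execution trace: 'J' (except AttributeError) → 'Q' (after the try/except). Output: JQ

Answer: JQ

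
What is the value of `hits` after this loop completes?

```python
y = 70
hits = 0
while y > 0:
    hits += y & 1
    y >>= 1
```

Count set bits in 70 (binary: 0b1000110)
`hits` takes the values: 0 → 1 → 2 → 3

Answer: 3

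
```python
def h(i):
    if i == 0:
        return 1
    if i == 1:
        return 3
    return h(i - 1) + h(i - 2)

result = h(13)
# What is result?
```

Build up from base cases: h(0)=1, h(1)=3, h(2)=4, h(3)=7, h(4)=11, h(5)=18, h(6)=29, ..., h(13)=843

Answer: 843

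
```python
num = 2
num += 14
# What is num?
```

Trace:
`num = 2` → num = 2
`num += 14` → num = 16
So num = 16

Answer: 16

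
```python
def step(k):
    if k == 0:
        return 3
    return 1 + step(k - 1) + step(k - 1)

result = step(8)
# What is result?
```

step(k) = 1 + 2·step(k-1), step(0)=3. Closed form: (3+1)·2^8 - 1 = 1023.

Answer: 1023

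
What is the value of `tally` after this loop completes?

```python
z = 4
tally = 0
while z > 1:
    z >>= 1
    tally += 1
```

Count right shifts until 1
`tally` takes the values: 0 → 1 → 2

Answer: 2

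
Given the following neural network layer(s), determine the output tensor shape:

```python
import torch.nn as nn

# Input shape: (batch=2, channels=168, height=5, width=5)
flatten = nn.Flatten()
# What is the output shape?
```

Input: (2, 168, 5, 5) -> Output: (2, 4200)

Answer: (2, 4200)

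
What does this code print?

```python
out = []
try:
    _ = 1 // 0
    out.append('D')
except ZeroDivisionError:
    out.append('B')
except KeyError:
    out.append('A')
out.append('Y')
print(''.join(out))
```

Execution trace: 'B' (except ZeroDivisionError) → 'Y' (after the try/except). Output: BY

Answer: BY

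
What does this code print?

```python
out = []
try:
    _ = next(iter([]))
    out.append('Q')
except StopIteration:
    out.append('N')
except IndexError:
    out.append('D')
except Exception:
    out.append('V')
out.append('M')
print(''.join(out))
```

Execution trace: 'N' (except StopIteration) → 'M' (after the try/except). Output: NM

Answer: NM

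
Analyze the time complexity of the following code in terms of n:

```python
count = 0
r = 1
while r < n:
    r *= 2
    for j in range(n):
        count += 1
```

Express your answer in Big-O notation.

Each loop level contributes: log n × n. Multiplying the contributions gives O(n log n).

Answer: O(n log n)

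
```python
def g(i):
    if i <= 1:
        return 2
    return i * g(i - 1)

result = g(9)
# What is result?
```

g(9) = 9 * 8 * 7 * 6 * 5 * 4 * 3 * 2 * 2 = 725760

Answer: 725760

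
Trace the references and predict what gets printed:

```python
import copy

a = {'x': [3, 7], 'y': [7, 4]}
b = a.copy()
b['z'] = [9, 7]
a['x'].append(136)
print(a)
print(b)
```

Key concept: shallow copy of dict with mutable values.
Step by step:
`a = {'x': [3, 7], 'y': [7, 4]}` → a = {'x': [3, 7], 'y': [7, 4]}
`b = a.copy()` → b = {'x': [3, 7], 'y': [7, 4]}
`b['z'] = [9, 7]` → b = {'x': [3, 7], 'y': [7, 4], 'z': [9, 7]}
`a['x'].append(136)` → a = {'x': [3, 7, 136], 'y': [7, 4]}; b = {'x': [3, 7, 136], 'y': [7, 4], 'z': [9, 7]}
`print(a)` → prints {'x': [3, 7, 136], 'y': [7, 4]}
`print(b)` → prints {'x': [3, 7, 136], 'y': [7, 4], 'z': [9, 7]}

Answer:
{'x': [3, 7, 136], 'y': [7, 4]}
{'x': [3, 7, 136], 'y': [7, 4], 'z': [9, 7]}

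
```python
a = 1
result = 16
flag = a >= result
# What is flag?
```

Trace:
`a = 1` → a = 1
`result = 16` → result = 16
`flag = a >= result` → flag = False
So flag = False

Answer: False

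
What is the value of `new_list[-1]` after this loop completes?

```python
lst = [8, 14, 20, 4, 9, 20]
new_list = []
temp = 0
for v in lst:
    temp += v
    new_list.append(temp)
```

Cumulative sum ends at 75
`new_list` takes the values: [] → [8] → [8, 22] → [8, 22, 42] → [8, 22, 42, 46] → [8, 22, 42, 46, 55] → [8, 22, 42, 46, 55, 75]
So `new_list[-1]` = 75

Answer: 75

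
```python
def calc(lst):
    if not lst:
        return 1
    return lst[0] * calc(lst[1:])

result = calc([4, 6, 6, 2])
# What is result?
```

Product over [4, 6, 6, 2] = 4 * 6 * 6 * 2 = 288

Answer: 288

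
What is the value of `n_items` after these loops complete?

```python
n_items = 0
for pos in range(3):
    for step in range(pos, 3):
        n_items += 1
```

Upper triangle: 3 + 2 + ... + 1
`n_items` takes the values: 0 → 1 → 2 → 3 → 4 → 5 → 6

Answer: 6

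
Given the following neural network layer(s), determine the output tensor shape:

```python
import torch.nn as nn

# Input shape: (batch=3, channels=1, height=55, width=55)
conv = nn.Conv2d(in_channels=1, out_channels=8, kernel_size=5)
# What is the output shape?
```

Input: (3, 1, 55, 55) -> Output: (3, 8, 51, 51)

Answer: (3, 8, 51, 51)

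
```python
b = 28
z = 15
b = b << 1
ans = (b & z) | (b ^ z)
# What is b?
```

Trace:
`b = 28` → b = 28
`z = 15` → z = 15
`b = b << 1` → b = 56
`ans = (b & z) | (b ^ z)` → ans = 63
So b = 56

Answer: 56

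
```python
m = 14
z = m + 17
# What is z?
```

Trace:
`m = 14` → m = 14
`z = m + 17` → z = 31
So z = 31

Answer: 31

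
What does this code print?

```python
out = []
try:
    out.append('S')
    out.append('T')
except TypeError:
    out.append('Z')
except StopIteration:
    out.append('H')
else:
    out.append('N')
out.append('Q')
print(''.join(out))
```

Execution trace: 'S' (try body) → 'T' (try body, no exception) → 'N' (else) → 'Q' (after the try/except). Output: STNQ

Answer: STNQ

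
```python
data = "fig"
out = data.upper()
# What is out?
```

Trace:
`data = "fig"` → data = 'fig'
`out = data.upper()` → out = 'FIG'
So out = 'FIG'

Answer: 'FIG'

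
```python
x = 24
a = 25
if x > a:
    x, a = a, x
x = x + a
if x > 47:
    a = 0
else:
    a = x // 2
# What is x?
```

Trace:
`x = 24` → x = 24
`a = 25` → a = 25
`if x > a: ...` → x > a is False → no variable changes
`x = x + a` → x = 49
`if x > 47: ...` → x > 47 is True → a = 0
So x = 49

Answer: 49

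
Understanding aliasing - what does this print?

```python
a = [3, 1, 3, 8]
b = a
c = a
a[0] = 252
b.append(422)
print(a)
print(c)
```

Key concept: multiple aliases.
Step by step:
`a = [3, 1, 3, 8]` → a = [3, 1, 3, 8]
`b = a` → b = [3, 1, 3, 8] (same object as a)
`c = a` → c = [3, 1, 3, 8] (same object as a, b)
`a[0] = 252` → a = [252, 1, 3, 8] (same object as b, c); b = [252, 1, 3, 8] (same object as a, c); c = [252, 1, 3, 8] (same object as a, b)
`b.append(422)` → a = [252, 1, 3, 8, 422] (same object as b, c); b = [252, 1, 3, 8, 422] (same object as a, c); c = [252, 1, 3, 8, 422] (same object as a, b)
`print(a)` → prints [252, 1, 3, 8, 422]
`print(c)` → prints [252, 1, 3, 8, 422]

Answer:
[252, 1, 3, 8, 422]
[252, 1, 3, 8, 422]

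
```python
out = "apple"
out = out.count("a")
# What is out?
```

Trace:
`out = "apple"` → out = 'apple'
`out = out.count("a")` → out = 1
So out = 1

Answer: 1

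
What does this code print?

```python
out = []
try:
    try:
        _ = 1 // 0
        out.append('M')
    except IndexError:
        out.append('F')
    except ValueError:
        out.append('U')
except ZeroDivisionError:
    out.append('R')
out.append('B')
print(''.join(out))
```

Execution trace: 'R' (outer except ZeroDivisionError) → 'B' (after the try/except). Output: RB

Answer: RB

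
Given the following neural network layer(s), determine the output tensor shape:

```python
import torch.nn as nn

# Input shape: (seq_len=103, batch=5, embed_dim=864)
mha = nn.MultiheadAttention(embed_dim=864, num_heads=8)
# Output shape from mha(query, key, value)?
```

Input: (103, 5, 864) -> Output: (103, 5, 864)

Answer: (103, 5, 864)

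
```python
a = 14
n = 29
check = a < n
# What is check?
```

Trace:
`a = 14` → a = 14
`n = 29` → n = 29
`check = a < n` → check = True
So check = True

Answer: True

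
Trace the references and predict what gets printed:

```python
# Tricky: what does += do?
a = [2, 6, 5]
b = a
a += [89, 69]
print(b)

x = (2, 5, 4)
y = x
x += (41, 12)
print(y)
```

Key concept: += behavior differs for mutable vs immutable.
Step by step:
`a = [2, 6, 5]` → a = [2, 6, 5]
`b = a` → b = [2, 6, 5] (same object as a)
`a += [89, 69]` → a = [2, 6, 5, 89, 69] (same object as b); b = [2, 6, 5, 89, 69] (same object as a)
`print(b)` → prints [2, 6, 5, 89, 69]
`x = (2, 5, 4)` → x = (2, 5, 4)
`y = x` → y = (2, 5, 4)
`x += (41, 12)` → x = (2, 5, 4, 41, 12)
`print(y)` → prints (2, 5, 4)

Answer:
[2, 6, 5, 89, 69]
(2, 5, 4)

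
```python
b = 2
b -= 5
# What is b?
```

Trace:
`b = 2` → b = 2
`b -= 5` → b = -3
So b = -3

Answer: -3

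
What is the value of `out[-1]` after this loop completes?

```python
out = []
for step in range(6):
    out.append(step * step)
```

Last element of squares 0 to 5
`out` takes the values: [] → [0] → [0, 1] → [0, 1, 4] → [0, 1, 4, 9] → [0, 1, 4, 9, 16] → [0, 1, 4, 9, 16, 25]
So `out[-1]` = 25

Answer: 25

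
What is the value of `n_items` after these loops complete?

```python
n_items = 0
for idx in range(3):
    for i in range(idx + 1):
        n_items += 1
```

Triangle: 1 + 2 + ... + 3
`n_items` takes the values: 0 → 1 → 2 → 3 → 4 → 5 → 6

Answer: 6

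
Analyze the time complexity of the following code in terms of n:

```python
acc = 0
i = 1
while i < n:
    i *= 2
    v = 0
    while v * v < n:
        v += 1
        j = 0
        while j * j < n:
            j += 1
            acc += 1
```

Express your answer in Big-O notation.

Each loop level contributes: log n × √n × √n. Multiplying the contributions gives O(n log n).

Answer: O(n log n)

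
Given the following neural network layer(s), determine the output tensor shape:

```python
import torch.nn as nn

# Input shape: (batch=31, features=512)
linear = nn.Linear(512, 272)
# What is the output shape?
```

Input: (31, 512) -> Output: (31, 272)

Answer: (31, 272)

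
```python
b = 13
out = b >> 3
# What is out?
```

Trace:
`b = 13` → b = 13
`out = b >> 3` → out = 1
So out = 1

Answer: 1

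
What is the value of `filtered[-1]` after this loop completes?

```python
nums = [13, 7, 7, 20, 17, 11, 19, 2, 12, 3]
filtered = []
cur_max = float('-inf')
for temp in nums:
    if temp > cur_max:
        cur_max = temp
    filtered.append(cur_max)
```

Running max ends at 20
`filtered` takes the values: [] → [13] → [13, 13] → [13, 13, 13] → [13, 13, 13, 20] → [13, 13, 13, 20, 20] → [13, 13, 13, 20, 20, 20] → [13, 13, 13, 20, 20, 20, 20] → [13, 13, 13, 20, 20, 20, 20, 20] → [13, 13, 13, 20, 20, 20, 20, 20, 20] → [13, 13, 13, 20, 20, 20, 20, 20, 20, 20]
So `filtered[-1]` = 20

Answer: 20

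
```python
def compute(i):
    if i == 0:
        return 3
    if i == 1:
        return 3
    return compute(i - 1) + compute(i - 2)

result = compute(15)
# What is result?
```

Build up from base cases: compute(0)=3, compute(1)=3, compute(2)=6, compute(3)=9, compute(4)=15, compute(5)=24, compute(6)=39, ..., compute(15)=2961

Answer: 2961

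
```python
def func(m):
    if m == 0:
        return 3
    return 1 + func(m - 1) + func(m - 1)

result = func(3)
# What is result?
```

func(m) = 1 + 2·func(m-1), func(0)=3. Closed form: (3+1)·2^3 - 1 = 31.

Answer: 31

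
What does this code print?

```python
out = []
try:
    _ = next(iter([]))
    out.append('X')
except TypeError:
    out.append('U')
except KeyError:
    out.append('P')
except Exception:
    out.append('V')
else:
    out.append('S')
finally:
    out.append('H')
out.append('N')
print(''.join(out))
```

Execution trace: 'V' (except Exception) → 'H' (finally) → 'N' (after the try/except). Output: VHN

Answer: VHN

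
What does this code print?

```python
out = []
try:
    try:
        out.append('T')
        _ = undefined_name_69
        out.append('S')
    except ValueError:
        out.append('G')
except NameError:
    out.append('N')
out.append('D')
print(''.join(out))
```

Execution trace: 'T' (inner try body) → 'N' (outer except NameError) → 'D' (after the try/except). Output: TND

Answer: TND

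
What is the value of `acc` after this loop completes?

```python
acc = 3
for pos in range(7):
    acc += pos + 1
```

Start at 3, add 1 to 7 = 31
`acc` takes the values: 3 → 4 → 6 → 9 → 13 → 18 → 24 → 31

Answer: 31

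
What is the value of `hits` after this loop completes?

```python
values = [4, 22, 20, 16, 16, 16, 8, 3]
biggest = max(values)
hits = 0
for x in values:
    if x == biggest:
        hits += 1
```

Count of max value 22 in [4, 22, 20, 16, 16, 16, 8, 3]
`hits` takes the values: 0 → 1

Answer: 1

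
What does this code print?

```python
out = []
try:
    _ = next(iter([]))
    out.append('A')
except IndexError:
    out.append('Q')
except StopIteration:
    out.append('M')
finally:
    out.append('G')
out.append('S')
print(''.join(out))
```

Execution trace: 'M' (except StopIteration) → 'G' (finally) → 'S' (after the try/except). Output: MGS

Answer: MGS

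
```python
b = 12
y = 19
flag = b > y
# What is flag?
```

Trace:
`b = 12` → b = 12
`y = 19` → y = 19
`flag = b > y` → flag = False
So flag = False

Answer: False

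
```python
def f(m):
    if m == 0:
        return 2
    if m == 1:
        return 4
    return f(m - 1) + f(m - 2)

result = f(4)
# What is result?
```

Build up from base cases: f(0)=2, f(1)=4, f(2)=6, f(3)=10, f(4)=16

Answer: 16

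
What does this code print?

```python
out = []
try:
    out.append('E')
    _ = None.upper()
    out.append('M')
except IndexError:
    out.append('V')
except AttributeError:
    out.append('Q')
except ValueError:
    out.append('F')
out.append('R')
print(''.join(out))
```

Execution trace: 'E' (try body) → 'Q' (except AttributeError) → 'R' (after the try/except). Output: EQR

Answer: EQR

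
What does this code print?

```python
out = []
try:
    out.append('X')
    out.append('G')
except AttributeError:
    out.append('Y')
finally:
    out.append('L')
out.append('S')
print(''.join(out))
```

Execution trace: 'X' (try body) → 'G' (try body, no exception) → 'L' (finally) → 'S' (after the try/except). Output: XGLS

Answer: XGLS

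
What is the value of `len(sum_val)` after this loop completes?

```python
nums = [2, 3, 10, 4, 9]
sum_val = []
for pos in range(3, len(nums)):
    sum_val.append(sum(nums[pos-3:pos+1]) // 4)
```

Number of 4-element averages
`sum_val` takes the values: [] → [4] → [4, 6]
So `len(sum_val)` = 2

Answer: 2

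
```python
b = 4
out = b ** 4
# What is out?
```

Trace:
`b = 4` → b = 4
`out = b ** 4` → out = 256
So out = 256

Answer: 256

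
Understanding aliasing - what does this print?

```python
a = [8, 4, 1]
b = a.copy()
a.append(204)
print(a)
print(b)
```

Key concept: list.copy() creates independent copy.
Step by step:
`a = [8, 4, 1]` → a = [8, 4, 1]
`b = a.copy()` → b = [8, 4, 1]
`a.append(204)` → a = [8, 4, 1, 204]
`print(a)` → prints [8, 4, 1, 204]
`print(b)` → prints [8, 4, 1]

Answer:
[8, 4, 1, 204]
[8, 4, 1]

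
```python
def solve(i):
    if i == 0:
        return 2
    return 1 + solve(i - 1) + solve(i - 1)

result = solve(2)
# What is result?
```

solve(i) = 1 + 2·solve(i-1), solve(0)=2. Closed form: (2+1)·2^2 - 1 = 11.

Answer: 11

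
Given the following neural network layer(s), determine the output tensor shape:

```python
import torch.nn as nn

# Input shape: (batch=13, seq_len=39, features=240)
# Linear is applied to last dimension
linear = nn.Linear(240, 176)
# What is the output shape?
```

Input: (13, 39, 240) -> Output: (13, 39, 176)

Answer: (13, 39, 176)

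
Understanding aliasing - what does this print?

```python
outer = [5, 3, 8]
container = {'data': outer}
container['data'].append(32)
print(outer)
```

Key concept: dict holds reference to list.
Step by step:
`outer = [5, 3, 8]` → outer = [5, 3, 8]
`container = {'data': outer}` → container = {'data': [5, 3, 8]}
`container['data'].append(32)` → outer = [5, 3, 8, 32]; container = {'data': [5, 3, 8, 32]}
`print(outer)` → prints [5, 3, 8, 32]

Answer: [5, 3, 8, 32]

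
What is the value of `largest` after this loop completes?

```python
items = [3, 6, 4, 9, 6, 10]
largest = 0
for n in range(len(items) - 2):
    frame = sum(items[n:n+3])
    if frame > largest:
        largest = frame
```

Max sum of 3-element window in [3, 6, 4, 9, 6, 10]
`largest` takes the values: 0 → 13 → 19 → 25

Answer: 25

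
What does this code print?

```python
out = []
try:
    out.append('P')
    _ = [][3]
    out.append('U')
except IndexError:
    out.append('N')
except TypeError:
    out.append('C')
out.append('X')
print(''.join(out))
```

Execution trace: 'P' (try body) → 'N' (except IndexError) → 'X' (after the try/except). Output: PNX

Answer: PNX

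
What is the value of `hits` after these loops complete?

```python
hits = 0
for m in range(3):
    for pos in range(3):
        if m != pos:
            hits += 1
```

3² - 3 (exclude diagonal)
`hits` takes the values: 0 → 1 → 2 → 3 → 4 → 5 → 6

Answer: 6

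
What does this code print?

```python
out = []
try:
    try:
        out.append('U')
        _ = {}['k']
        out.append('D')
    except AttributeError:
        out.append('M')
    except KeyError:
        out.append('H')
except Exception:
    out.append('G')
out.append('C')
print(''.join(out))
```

Execution trace: 'U' (inner try body) → 'H' (inner except KeyError) → 'C' (after the try/except). Output: UHC

Answer: UHC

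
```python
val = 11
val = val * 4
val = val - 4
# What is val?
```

Trace:
`val = 11` → val = 11
`val = val * 4` → val = 44
`val = val - 4` → val = 40
So val = 40

Answer: 40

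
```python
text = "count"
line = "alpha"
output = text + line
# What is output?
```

Trace:
`text = "count"` → text = 'count'
`line = "alpha"` → line = 'alpha'
`output = text + line` → output = 'countalpha'
So output = 'countalpha'

Answer: 'countalpha'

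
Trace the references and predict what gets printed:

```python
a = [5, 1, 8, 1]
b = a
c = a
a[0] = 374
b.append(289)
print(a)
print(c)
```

Key concept: multiple aliases.
Step by step:
`a = [5, 1, 8, 1]` → a = [5, 1, 8, 1]
`b = a` → b = [5, 1, 8, 1] (same object as a)
`c = a` → c = [5, 1, 8, 1] (same object as a, b)
`a[0] = 374` → a = [374, 1, 8, 1] (same object as b, c); b = [374, 1, 8, 1] (same object as a, c); c = [374, 1, 8, 1] (same object as a, b)
`b.append(289)` → a = [374, 1, 8, 1, 289] (same object as b, c); b = [374, 1, 8, 1, 289] (same object as a, c); c = [374, 1, 8, 1, 289] (same object as a, b)
`print(a)` → prints [374, 1, 8, 1, 289]
`print(c)` → prints [374, 1, 8, 1, 289]

Answer:
[374, 1, 8, 1, 289]
[374, 1, 8, 1, 289]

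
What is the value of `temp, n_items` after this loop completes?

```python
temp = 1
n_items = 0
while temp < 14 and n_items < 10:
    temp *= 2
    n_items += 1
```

Double until >= 14 or 10 iterations
`temp, n_items` takes the values: (1, 0) → (2, 0) → (2, 1) → (4, 1) → (4, 2) → (8, 2) → (8, 3) → (16, 3) → (16, 4)

Answer: 16, 4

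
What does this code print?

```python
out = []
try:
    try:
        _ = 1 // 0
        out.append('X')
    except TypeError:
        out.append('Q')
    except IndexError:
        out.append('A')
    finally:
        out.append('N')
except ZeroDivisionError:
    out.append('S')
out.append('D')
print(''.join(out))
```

Execution trace: 'N' (finally) → 'S' (outer except ZeroDivisionError) → 'D' (after the try/except). Output: NSD

Answer: NSD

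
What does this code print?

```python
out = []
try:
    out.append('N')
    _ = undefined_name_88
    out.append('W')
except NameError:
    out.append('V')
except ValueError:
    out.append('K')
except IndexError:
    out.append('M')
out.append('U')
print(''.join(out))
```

Execution trace: 'N' (try body) → 'V' (except NameError) → 'U' (after the try/except). Output: NVU

Answer: NVU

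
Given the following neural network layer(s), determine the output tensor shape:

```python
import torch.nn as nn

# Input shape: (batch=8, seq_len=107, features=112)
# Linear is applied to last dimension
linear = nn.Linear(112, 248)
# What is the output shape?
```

Input: (8, 107, 112) -> Output: (8, 107, 248)

Answer: (8, 107, 248)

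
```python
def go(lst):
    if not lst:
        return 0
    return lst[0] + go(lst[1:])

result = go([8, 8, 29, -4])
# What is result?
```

8 + 8 + 29 + (-4) + 0 = 41

Answer: 41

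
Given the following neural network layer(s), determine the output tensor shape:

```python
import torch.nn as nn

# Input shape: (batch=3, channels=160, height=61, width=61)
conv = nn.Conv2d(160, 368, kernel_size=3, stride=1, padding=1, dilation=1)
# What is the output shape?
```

Input: (3, 160, 61, 61) -> Output: (3, 368, 61, 61)

Answer: (3, 368, 61, 61)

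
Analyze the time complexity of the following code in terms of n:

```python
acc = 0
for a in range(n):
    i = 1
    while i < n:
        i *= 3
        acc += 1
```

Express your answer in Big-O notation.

Each loop level contributes: n × log n. Multiplying the contributions gives O(n log n).

Answer: O(n log n)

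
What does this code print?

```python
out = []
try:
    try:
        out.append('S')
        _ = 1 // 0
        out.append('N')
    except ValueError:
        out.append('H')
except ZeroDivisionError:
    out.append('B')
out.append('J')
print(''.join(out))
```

Execution trace: 'S' (try body) → 'B' (outer except ZeroDivisionError) → 'J' (after the try/except). Output: SBJ

Answer: SBJ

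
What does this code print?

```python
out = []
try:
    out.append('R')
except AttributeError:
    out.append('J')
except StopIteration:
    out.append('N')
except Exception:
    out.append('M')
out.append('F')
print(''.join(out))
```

Execution trace: 'R' (try body, no exception) → 'F' (after the try/except). Output: RF

Answer: RF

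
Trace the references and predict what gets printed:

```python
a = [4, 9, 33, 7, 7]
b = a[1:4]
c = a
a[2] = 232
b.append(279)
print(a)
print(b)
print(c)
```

Key concept: slice vs alias.
Step by step:
`a = [4, 9, 33, 7, 7]` → a = [4, 9, 33, 7, 7]
`b = a[1:4]` → b = [9, 33, 7]
`c = a` → c = [4, 9, 33, 7, 7] (same object as a)
`a[2] = 232` → a = [4, 9, 232, 7, 7] (same object as c); c = [4, 9, 232, 7, 7] (same object as a)
`b.append(279)` → b = [9, 33, 7, 279]
`print(a)` → prints [4, 9, 232, 7, 7]
`print(b)` → prints [9, 33, 7, 279]
`print(c)` → prints [4, 9, 232, 7, 7]

Answer:
[4, 9, 232, 7, 7]
[9, 33, 7, 279]
[4, 9, 232, 7, 7]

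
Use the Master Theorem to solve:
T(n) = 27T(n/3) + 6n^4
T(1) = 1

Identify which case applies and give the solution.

a=27, b=3, f(n)=6n^4. log_3(27) = 3. Since c=4 > 3 and the regularity condition holds (27(n/3)^4 = (27/3^4)n^4 with 27/3^4 < 1), Case 3 applies: T(n) = Θ(f(n)) = O(n^4).

Answer: O(n^4) - Case 3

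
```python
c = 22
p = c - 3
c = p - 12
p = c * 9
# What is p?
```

Trace:
`c = 22` → c = 22
`p = c - 3` → p = 19
`c = p - 12` → c = 7
`p = c * 9` → p = 63
So p = 63

Answer: 63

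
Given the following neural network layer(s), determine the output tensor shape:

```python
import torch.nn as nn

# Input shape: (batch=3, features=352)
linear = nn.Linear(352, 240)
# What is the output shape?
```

Input: (3, 352) -> Output: (3, 240)

Answer: (3, 240)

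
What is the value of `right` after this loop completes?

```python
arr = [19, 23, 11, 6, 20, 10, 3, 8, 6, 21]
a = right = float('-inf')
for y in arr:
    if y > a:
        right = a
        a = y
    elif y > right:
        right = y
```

Second largest (with repeats) in [19, 23, 11, 6, 20, 10, 3, 8, 6, 21]
`right` takes the values: -inf → 19 → 20 → 21

Answer: 21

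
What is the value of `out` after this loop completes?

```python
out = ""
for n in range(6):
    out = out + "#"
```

Repeat '#' 6 times
`out` takes the values: "" → "#" → "##" → "###" → "####" → "#####" → "######"

Answer: "######"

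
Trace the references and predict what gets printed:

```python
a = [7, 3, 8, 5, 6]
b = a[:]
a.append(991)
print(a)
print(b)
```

Key concept: slice [:] creates copy.
Step by step:
`a = [7, 3, 8, 5, 6]` → a = [7, 3, 8, 5, 6]
`b = a[:]` → b = [7, 3, 8, 5, 6]
`a.append(991)` → a = [7, 3, 8, 5, 6, 991]
`print(a)` → prints [7, 3, 8, 5, 6, 991]
`print(b)` → prints [7, 3, 8, 5, 6]

Answer:
[7, 3, 8, 5, 6, 991]
[7, 3, 8, 5, 6]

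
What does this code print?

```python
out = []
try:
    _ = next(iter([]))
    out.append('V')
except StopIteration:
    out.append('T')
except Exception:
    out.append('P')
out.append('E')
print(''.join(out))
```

Execution trace: 'T' (except StopIteration) → 'E' (after the try/except). Output: TE

Answer: TE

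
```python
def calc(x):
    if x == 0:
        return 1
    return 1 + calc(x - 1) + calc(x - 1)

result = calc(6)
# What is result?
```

calc(x) = 1 + 2·calc(x-1), calc(0)=1. Closed form: (1+1)·2^6 - 1 = 127.

Answer: 127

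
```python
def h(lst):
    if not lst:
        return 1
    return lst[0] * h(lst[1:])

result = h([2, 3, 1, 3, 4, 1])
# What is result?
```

Product over [2, 3, 1, 3, 4, 1] = 2 * 3 * 1 * 3 * 4 * 1 = 72

Answer: 72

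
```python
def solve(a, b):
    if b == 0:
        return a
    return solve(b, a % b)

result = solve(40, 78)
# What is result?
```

solve(40, 78) -> solve(78, 40) -> solve(40, 38) -> solve(38, 2) -> solve(2, 0) -> 2

Answer: 2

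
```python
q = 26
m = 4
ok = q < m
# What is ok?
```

Trace:
`q = 26` → q = 26
`m = 4` → m = 4
`ok = q < m` → ok = False
So ok = False

Answer: False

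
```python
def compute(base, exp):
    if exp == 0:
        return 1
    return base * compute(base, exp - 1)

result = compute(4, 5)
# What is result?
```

compute(4, 5) = 4 * 4 * 4 * 4 * 4 = 1024

Answer: 1024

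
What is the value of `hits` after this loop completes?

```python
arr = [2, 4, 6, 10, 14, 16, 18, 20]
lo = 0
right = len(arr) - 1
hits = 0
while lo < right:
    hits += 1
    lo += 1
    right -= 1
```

Iterations until pointers meet (list length 8)
`hits` takes the values: 0 → 1 → 2 → 3 → 4

Answer: 4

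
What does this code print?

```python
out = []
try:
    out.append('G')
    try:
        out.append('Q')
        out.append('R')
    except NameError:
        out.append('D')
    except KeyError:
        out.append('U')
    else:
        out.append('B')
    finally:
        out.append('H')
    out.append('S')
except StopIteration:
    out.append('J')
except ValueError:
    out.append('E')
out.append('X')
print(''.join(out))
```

Execution trace: 'G' (try body) → 'Q' (inner try body) → 'R' (inner try body, no exception) → 'B' (inner else) → 'H' (inner finally) → 'S' (try body, no exception) → 'X' (after the try/except). Output: GQRBHSX

Answer: GQRBHSX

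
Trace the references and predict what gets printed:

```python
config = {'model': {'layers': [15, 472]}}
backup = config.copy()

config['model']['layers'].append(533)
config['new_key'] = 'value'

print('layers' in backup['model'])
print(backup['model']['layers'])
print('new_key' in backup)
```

Key concept: shallow copy gotcha with nested dict.
Step by step:
`config = {'model': {'layers': [15, 472]}}` → config = {'model': {'layers': [15, 472]}}
`backup = config.copy()` → backup = {'model': {'layers': [15, 472]}}
`config['model']['layers'].append(533)` → config = {'model': {'layers': [15, 472, 533]}}; backup = {'model': {'layers': [15, 472, 533]}}
`config['new_key'] = 'value'` → config = {'model': {'layers': [15, 472, 533]}, 'new_key': 'value'}
`print('layers' in backup['model'])` → prints True
`print(backup['model']['layers'])` → prints [15, 472, 533]
`print('new_key' in backup)` → prints False

Answer:
True
[15, 472, 533]
False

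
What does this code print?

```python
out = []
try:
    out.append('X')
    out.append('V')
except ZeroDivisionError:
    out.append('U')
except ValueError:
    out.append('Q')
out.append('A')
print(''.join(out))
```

Execution trace: 'X' (try body) → 'V' (try body, no exception) → 'A' (after the try/except). Output: XVA

Answer: XVA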